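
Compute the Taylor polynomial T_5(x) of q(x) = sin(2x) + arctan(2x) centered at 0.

Expand each term separately and add.
[x^0] = 0;  [x^1] = 4;  [x^2] = 0;  [x^3] = -4;  [x^4] = 0;  [x^5] = 20/3.

20*x^5/3 - 4*x^3 + 4*x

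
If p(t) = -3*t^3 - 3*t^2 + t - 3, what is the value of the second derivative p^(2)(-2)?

From the series, [(t + 2)^2] p = 15; multiply by 2! = 2 to get 30.

30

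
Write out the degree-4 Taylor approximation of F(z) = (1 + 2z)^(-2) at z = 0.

Apply the Taylor formula c_k = f^(k)(a)/k!.
[z^0] = 1;  [z^1] = -4;  [z^2] = 12;  [z^3] = -32;  [z^4] = 80.

80*z^4 - 32*z^3 + 12*z^2 - 4*z + 1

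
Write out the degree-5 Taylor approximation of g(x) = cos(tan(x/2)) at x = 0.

Let u equal the inner series; expand the outer function in u and truncate.
g(0) = 1
g′(0) = 0
g′′(0) = -1/4
g′′′(0) = 0
g^(4)(0) = -7/16
g^(5)(0) = 0

-7*x^4/384 - x^2/8 + 1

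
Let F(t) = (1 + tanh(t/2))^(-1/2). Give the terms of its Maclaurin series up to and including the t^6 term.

Plug the Maclaurin series of the inner function into that of the outer and collect terms.

41*t^6/983040 - t^5/122880 + 3*t^4/2048 - 7*t^3/384 + 3*t^2/32 - t/4 + 1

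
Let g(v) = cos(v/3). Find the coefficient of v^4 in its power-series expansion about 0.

1/1944

g(0) = 1
g′(0) = 0
g′′(0) = -1/9
g′′′(0) = 0
g^(4)(0) = 1/81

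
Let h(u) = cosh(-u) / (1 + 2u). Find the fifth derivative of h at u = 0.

-4330

Write out both Maclaurin series and multiply, keeping only the needed powers.
The coefficient of u^5 in the expansion is -433/12, so h^(5)(0) = 5! * (-433/12) = -4330.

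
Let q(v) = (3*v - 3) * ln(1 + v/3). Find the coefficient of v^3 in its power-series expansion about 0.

Distribute the polynomial across the series and collect like powers.
[v^0] = 0;  [v^1] = -1;  [v^2] = 7/6;  [v^3] = -11/54.

-11/54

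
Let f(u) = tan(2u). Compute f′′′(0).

The coefficient of u^3 in the expansion is 8/3, so f′′′(0) = 3! * (8/3) = 16.

16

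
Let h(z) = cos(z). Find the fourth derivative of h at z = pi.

Differentiate repeatedly and evaluate at the center.
The coefficient of (z - pi)^4 in the expansion is -1/24, so h^(4)(pi) = 4! * (-1/24) = -1.

-1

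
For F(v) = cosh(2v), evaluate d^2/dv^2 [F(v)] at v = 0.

Use the known series and substitute for the argument.
From the series, [v^2] F = 2; multiply by 2! = 2 to get 4.

4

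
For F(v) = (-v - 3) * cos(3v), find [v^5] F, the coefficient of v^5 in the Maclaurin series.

Distribute the polynomial across the series and collect like powers.
F(0) = -3
F′(0) = -1
F′′(0) = 27
F′′′(0) = 27
F^(4)(0) = -243
F^(5)(0) = -405

-27/8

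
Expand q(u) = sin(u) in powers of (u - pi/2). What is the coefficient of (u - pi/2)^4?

q(pi/2) = 1
q′(pi/2) = 0
q′′(pi/2) = -1
q′′′(pi/2) = 0
q^(4)(pi/2) = 1
So c_4 = q^(4)(pi/2)/4! = 1/24.

1/24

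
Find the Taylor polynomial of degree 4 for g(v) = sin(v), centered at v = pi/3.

sqrt(3)*(v - pi/3)^4/48 - (v - pi/3)^3/12 - sqrt(3)*(v - pi/3)^2/4 + (v - pi/3)/2 + sqrt(3)/2

g(pi/3) = sqrt(3)/2
g′(pi/3) = 1/2
g′′(pi/3) = -sqrt(3)/2
g′′′(pi/3) = -1/2
g^(4)(pi/3) = sqrt(3)/2
Then c_k = g^(k)(pi/3)/k! gives each Taylor coefficient.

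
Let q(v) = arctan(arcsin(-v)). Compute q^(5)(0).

Compose series: expand the inner function first, then feed it into the outer expansion.
From the series, [v^5] q = -13/120; multiply by 5! = 120 to get -13.

-13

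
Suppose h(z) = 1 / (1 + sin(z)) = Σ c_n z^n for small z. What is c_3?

Use the geometric series for the reciprocal, then substitute.
h(0) = 1
h′(0) = -1
h′′(0) = 2
h′′′(0) = -5

-5/6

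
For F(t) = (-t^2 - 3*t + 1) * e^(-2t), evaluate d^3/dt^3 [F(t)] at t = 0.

-32

Multiply each power in the prefactor through the base expansion.
The coefficient of t^3 in the expansion is -16/3, so F′′′(0) = 3! * (-16/3) = -32.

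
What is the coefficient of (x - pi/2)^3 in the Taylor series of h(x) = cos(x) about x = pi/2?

h(pi/2) = 0
h′(pi/2) = -1
h′′(pi/2) = 0
h′′′(pi/2) = 1
So c_3 = h′′′(pi/2)/3! = 1/6.

1/6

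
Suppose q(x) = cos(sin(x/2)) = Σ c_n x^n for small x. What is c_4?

Plug the Maclaurin series of the inner function into that of the outer and collect terms.
q(0) = 1
q′(0) = 0
q′′(0) = -1/4
q′′′(0) = 0
q^(4)(0) = 5/16

5/384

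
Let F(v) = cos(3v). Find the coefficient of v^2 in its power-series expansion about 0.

c_2 = F′′(0)/2! = -9/2.

-9/2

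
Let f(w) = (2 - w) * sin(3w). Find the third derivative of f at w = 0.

Shift and add copies of the series according to the polynomial's terms.
The coefficient of w^3 in the expansion is -9, so f′′′(0) = 3! * (-9) = -54.

-54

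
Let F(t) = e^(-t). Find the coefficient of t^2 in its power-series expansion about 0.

F(0) = 1
F′(0) = -1
F′′(0) = 1
Then c_k = F^(k)(0)/k! gives each Taylor coefficient.

1/2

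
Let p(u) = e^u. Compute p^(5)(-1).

Compute the successive derivatives at the expansion point and divide by k!.
From the series, [(u + 1)^5] p = e^(-1)/120; multiply by 5! = 120 to get e^(-1).

e^(-1)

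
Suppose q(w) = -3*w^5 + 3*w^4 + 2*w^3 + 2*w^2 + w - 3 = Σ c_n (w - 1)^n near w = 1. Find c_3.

q(1) = 2
q′(1) = 8
q′′(1) = -8
q′′′(1) = -96

-16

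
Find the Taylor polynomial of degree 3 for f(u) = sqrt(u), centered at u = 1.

[(u - 1)^0] = 1;  [(u - 1)^1] = 1/2;  [(u - 1)^2] = -1/8;  [(u - 1)^3] = 1/16.

(u - 1)^3/16 - (u - 1)^2/8 + (u - 1)/2 + 1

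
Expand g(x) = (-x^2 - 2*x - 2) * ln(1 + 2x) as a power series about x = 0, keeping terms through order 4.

Shift and add copies of the series according to the polynomial's terms.
g(0) = 0
g′(0) = -4
g′′(0) = 0
g′′′(0) = -20
g^(4)(0) = 112
The Taylor polynomial is Σ g^(k)(0)/k! · x^k.

14*x^4/3 - 10*x^3/3 - 4*x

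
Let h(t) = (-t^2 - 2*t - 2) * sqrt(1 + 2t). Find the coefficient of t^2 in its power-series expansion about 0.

-2

Shift and add copies of the series according to the polynomial's terms.
h(0) = -2
h′(0) = -4
h′′(0) = -4
The Taylor polynomial is Σ h^(k)(0)/k! · t^k.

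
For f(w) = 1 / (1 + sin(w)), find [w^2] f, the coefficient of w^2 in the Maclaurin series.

Use the geometric series for the reciprocal, then substitute.
f(0) = 1
f′(0) = -1
f′′(0) = 2
Then c_k = f^(k)(0)/k! gives each Taylor coefficient.

1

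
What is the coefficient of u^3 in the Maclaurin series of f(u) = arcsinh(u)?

-1/6

f(0) = 0
f′(0) = 1
f′′(0) = 0
f′′′(0) = -1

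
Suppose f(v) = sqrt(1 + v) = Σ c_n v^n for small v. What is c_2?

-1/8

Apply the Taylor formula c_k = f^(k)(a)/k!.
f(0) = 1
f′(0) = 1/2
f′′(0) = -1/4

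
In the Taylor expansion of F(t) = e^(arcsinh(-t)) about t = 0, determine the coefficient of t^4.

Plug the Maclaurin series of the inner function into that of the outer and collect terms.
[t^0] = 1;  [t^1] = -1;  [t^2] = 1/2;  [t^3] = 0;  [t^4] = -1/8.

-1/8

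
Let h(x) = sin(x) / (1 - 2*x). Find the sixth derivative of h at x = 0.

22092

Use 1/(1 - r) = Σ r^k on the denominator, then take the Cauchy product.
The coefficient of x^6 in the expansion is 1841/60, so h^(6)(0) = 6! * (1841/60) = 22092.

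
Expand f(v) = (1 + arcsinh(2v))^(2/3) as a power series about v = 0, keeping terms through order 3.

Compose series: expand the inner function first, then feed it into the outer expansion.
[v^0] = 1;  [v^1] = 4/3;  [v^2] = -4/9;  [v^3] = -40/81.

-40*v^3/81 - 4*v^2/9 + 4*v/3 + 1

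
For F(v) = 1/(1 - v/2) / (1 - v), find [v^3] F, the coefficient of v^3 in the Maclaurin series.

Expand each factor separately, then convolve coefficients.
[v^0] = 1;  [v^1] = 3/2;  [v^2] = 7/4;  [v^3] = 15/8.

15/8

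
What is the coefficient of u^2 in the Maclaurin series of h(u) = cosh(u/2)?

1/8

Compute the successive derivatives at the expansion point and divide by k!.
[u^0] = 1;  [u^1] = 0;  [u^2] = 1/8.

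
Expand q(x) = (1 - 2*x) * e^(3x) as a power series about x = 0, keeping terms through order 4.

Multiply each power in the prefactor through the base expansion.
q(0) = 1
q′(0) = 1
q′′(0) = -3
q′′′(0) = -27
q^(4)(0) = -135
Then c_k = q^(k)(0)/k! gives each Taylor coefficient.

-45*x^4/8 - 9*x^3/2 - 3*x^2/2 + x + 1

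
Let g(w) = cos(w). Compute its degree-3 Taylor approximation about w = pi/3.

sqrt(3)*(w - pi/3)^3/12 - (w - pi/3)^2/4 - sqrt(3)*(w - pi/3)/2 + 1/2

g(pi/3) = 1/2
g′(pi/3) = -sqrt(3)/2
g′′(pi/3) = -1/2
g′′′(pi/3) = sqrt(3)/2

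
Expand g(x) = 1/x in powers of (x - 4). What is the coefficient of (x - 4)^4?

1/1024

g(4) = 1/4
g′(4) = -1/16
g′′(4) = 1/32
g′′′(4) = -3/128
g^(4)(4) = 3/128
Dividing each by k! gives the coefficients c_0, ..., c_4.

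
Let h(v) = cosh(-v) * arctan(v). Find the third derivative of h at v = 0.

Take the Cauchy product of the two expansions.
From the series, [v^3] h = 1/6; multiply by 3! = 6 to get 1.

1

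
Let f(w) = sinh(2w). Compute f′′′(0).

8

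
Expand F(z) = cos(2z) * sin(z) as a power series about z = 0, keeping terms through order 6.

Take the Cauchy product of the two expansions.
F(0) = 0
F′(0) = 1
F′′(0) = 0
F′′′(0) = -13
F^(4)(0) = 0
F^(5)(0) = 121
F^(6)(0) = 0
Dividing each by k! gives the coefficients c_0, ..., c_6.

121*z^5/120 - 13*z^3/6 + z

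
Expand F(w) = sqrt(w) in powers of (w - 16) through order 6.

[(w - 16)^0] = 4;  [(w - 16)^1] = 1/8;  [(w - 16)^2] = -1/512;  [(w - 16)^3] = 1/16384;  [(w - 16)^4] = -5/2097152;  [(w - 16)^5] = 7/67108864;  [(w - 16)^6] = -21/4294967296.

-21*(w - 16)^6/4294967296 + 7*(w - 16)^5/67108864 - 5*(w - 16)^4/2097152 + (w - 16)^3/16384 - (w - 16)^2/512 + (w - 16)/8 + 4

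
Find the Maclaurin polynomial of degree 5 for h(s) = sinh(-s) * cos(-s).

s^5/30 + s^3/3 - s

Write out both Maclaurin series and multiply, keeping only the needed powers.
[s^0] = 0;  [s^1] = -1;  [s^2] = 0;  [s^3] = 1/3;  [s^4] = 0;  [s^5] = 1/30.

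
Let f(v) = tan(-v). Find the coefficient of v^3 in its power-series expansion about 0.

-1/3

f(0) = 0
f′(0) = -1
f′′(0) = 0
f′′′(0) = -2
Then c_k = f^(k)(0)/k! gives each Taylor coefficient.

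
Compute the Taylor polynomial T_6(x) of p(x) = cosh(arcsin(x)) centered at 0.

17*x^6/144 + 5*x^4/24 + x^2/2 + 1

Substitute the inner expansion into the outer series and collect powers.
p(0) = 1
p′(0) = 0
p′′(0) = 1
p′′′(0) = 0
p^(4)(0) = 5
p^(5)(0) = 0
p^(6)(0) = 85
Dividing each by k! gives the coefficients c_0, ..., c_6.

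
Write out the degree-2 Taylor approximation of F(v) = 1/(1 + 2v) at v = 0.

4*v^2 - 2*v + 1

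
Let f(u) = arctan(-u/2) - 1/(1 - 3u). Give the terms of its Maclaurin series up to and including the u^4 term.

-81*u^4 - 647*u^3/24 - 9*u^2 - 7*u/2 - 1

Add the two expansions coefficient-wise.
f(0) = -1
f′(0) = -7/2
f′′(0) = -18
f′′′(0) = -647/4
f^(4)(0) = -1944
The Taylor polynomial is Σ f^(k)(0)/k! · u^k.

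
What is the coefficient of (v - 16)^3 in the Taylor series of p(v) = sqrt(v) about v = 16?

1/16384

Compute the successive derivatives at the expansion point and divide by k!.
So c_3 = p′′′(16)/3! = 1/16384.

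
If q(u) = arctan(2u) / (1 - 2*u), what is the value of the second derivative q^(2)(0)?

Use 1/(1 - r) = Σ r^k on the denominator, then take the Cauchy product.
From the series, [u^2] q = 4; multiply by 2! = 2 to get 8.

8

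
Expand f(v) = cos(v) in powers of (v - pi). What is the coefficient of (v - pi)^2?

1/2

Use the known series and substitute for the argument.
f(pi) = -1
f′(pi) = 0
f′′(pi) = 1
So c_2 = f′′(pi)/2! = 1/2.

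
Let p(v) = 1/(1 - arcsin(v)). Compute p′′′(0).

Plug the Maclaurin series of the inner function into that of the outer and collect terms.
The coefficient of v^3 in the expansion is 7/6, so p′′′(0) = 3! * (7/6) = 7.

7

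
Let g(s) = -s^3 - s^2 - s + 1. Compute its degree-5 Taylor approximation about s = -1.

-(s + 1)^3 + 2*(s + 1)^2 - 2*(s + 1) + 2

g(-1) = 2
g′(-1) = -2
g′′(-1) = 4
g′′′(-1) = -6
g^(4)(-1) = 0
g^(5)(-1) = 0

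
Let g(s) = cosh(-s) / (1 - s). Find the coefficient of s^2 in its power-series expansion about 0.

Write out both Maclaurin series and multiply, keeping only the needed powers.
[s^0] = 1;  [s^1] = 1;  [s^2] = 3/2.
So c_2 = g′′(0)/2! = 3/2.

3/2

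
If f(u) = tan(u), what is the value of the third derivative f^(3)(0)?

From the series, [u^3] f = 1/3; multiply by 3! = 6 to get 2.

2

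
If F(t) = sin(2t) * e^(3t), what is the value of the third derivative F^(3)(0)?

46

Multiply the two series term by term and collect like powers.
From the series, [t^3] F = 23/3; multiply by 3! = 6 to get 46.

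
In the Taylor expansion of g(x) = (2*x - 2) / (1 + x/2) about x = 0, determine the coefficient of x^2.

-3/2

Multiply each power in the prefactor through the base expansion.
So c_2 = g′′(0)/2! = -3/2.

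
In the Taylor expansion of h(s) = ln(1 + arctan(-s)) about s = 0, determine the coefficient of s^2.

Substitute the inner expansion into the outer series and collect powers.

-1/2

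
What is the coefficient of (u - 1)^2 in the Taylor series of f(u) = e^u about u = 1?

[(u - 1)^0] = e;  [(u - 1)^1] = e;  [(u - 1)^2] = e/2.
So c_2 = f′′(1)/2! = e/2.

e/2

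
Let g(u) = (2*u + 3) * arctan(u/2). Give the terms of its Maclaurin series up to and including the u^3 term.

-u^3/8 + u^2 + 3*u/2

Distribute the polynomial across the series and collect like powers.
[u^0] = 0;  [u^1] = 3/2;  [u^2] = 1;  [u^3] = -1/8.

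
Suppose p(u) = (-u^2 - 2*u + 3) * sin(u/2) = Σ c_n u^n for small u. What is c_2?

-1

Multiply each power in the prefactor through the base expansion.
p(0) = 0
p′(0) = 3/2
p′′(0) = -2
Dividing each by k! gives the coefficients c_0, ..., c_2.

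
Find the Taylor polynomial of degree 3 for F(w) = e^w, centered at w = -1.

(w + 1)^3*e^(-1)/6 + (w + 1)^2*e^(-1)/2 + (w + 1)*e^(-1) + e^(-1)

F(-1) = e^(-1)
F′(-1) = e^(-1)
F′′(-1) = e^(-1)
F′′′(-1) = e^(-1)
Dividing each by k! gives the coefficients c_0, ..., c_3.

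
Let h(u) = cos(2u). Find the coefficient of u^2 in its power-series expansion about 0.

Differentiate repeatedly and evaluate at the center.
[u^0] = 1;  [u^1] = 0;  [u^2] = -2.
So c_2 = h′′(0)/2! = -2.

-2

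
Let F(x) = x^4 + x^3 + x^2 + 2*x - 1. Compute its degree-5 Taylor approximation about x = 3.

(x - 3)^4 + 13*(x - 3)^3 + 64*(x - 3)^2 + 143*(x - 3) + 122

Compute the successive derivatives at the expansion point and divide by k!.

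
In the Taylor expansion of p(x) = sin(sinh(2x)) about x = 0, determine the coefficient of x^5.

Compose series: expand the inner function first, then feed it into the outer expansion.
p(0) = 0
p′(0) = 2
p′′(0) = 0
p′′′(0) = 0
p^(4)(0) = 0
p^(5)(0) = -256
So c_5 = p^(5)(0)/5! = -32/15.

-32/15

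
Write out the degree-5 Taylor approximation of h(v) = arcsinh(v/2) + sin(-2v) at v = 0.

-203*v^5/768 + 21*v^3/16 - 3*v/2

Combine the two series term by term.
h(0) = 0
h′(0) = -3/2
h′′(0) = 0
h′′′(0) = 63/8
h^(4)(0) = 0
h^(5)(0) = -1015/32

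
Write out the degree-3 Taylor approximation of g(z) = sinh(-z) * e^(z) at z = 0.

Expand each factor separately, then convolve coefficients.
g(0) = 0
g′(0) = -1
g′′(0) = -2
g′′′(0) = -4
Then c_k = g^(k)(0)/k! gives each Taylor coefficient.

-2*z^3/3 - z^2 - z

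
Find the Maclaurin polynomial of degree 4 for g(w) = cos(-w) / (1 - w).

13*w^4/24 + w^3/2 + w^2/2 + w + 1

Multiply the numerator's expansion by the denominator's geometric series.
[w^0] = 1;  [w^1] = 1;  [w^2] = 1/2;  [w^3] = 1/2;  [w^4] = 13/24.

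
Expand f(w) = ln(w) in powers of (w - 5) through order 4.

Differentiate repeatedly and evaluate at the center.
f(5) = ln(5)
f′(5) = 1/5
f′′(5) = -1/25
f′′′(5) = 2/125
f^(4)(5) = -6/625
Then c_k = f^(k)(5)/k! gives each Taylor coefficient.

-(w - 5)^4/2500 + (w - 5)^3/375 - (w - 5)^2/50 + (w - 5)/5 + ln(5)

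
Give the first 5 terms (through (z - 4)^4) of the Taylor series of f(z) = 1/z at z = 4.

(z - 4)^4/1024 - (z - 4)^3/256 + (z - 4)^2/64 - (z - 4)/16 + 1/4

f(4) = 1/4
f′(4) = -1/16
f′′(4) = 1/32
f′′′(4) = -3/128
f^(4)(4) = 3/128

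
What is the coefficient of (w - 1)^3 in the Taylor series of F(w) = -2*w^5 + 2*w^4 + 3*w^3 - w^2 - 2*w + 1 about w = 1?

Use the known series and substitute for the argument.
So c_3 = F′′′(1)/3! = -9.

-9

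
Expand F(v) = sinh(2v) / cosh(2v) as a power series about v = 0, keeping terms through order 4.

Divide the numerator series by the denominator series (power-series long division).
[v^0] = 0;  [v^1] = 2;  [v^2] = 0;  [v^3] = -8/3;  [v^4] = 0.

-8*v^3/3 + 2*v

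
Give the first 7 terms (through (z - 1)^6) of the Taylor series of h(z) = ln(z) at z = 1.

-(z - 1)^6/6 + (z - 1)^5/5 - (z - 1)^4/4 + (z - 1)^3/3 - (z - 1)^2/2 + (z - 1)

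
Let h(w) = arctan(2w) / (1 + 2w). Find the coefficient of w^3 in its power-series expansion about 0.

Expand each factor separately, then convolve coefficients.
h(0) = 0
h′(0) = 2
h′′(0) = -8
h′′′(0) = 32
So c_3 = h′′′(0)/3! = 16/3.

16/3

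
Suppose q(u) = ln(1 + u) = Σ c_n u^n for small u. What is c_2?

Apply the Taylor formula c_k = f^(k)(a)/k!.
[u^0] = 0;  [u^1] = 1;  [u^2] = -1/2.

-1/2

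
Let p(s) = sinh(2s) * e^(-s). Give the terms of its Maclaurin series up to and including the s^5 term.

Take the Cauchy product of the two expansions.
[s^0] = 0;  [s^1] = 2;  [s^2] = -2;  [s^3] = 7/3;  [s^4] = -5/3;  [s^5] = 61/60.

61*s^5/60 - 5*s^4/3 + 7*s^3/3 - 2*s^2 + 2*s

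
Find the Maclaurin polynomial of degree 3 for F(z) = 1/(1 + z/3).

-z^3/27 + z^2/9 - z/3 + 1

F(0) = 1
F′(0) = -1/3
F′′(0) = 2/9
F′′′(0) = -2/9
The Taylor polynomial is Σ F^(k)(0)/k! · z^k.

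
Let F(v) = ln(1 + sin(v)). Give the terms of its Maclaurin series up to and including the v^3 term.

Let u equal the inner series; expand the outer function in u and truncate.
F(0) = 0
F′(0) = 1
F′′(0) = -1
F′′′(0) = 1
The Taylor polynomial is Σ F^(k)(0)/k! · v^k.

v^3/6 - v^2/2 + v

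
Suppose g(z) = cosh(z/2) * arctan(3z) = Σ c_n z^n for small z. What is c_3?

Write out both Maclaurin series and multiply, keeping only the needed powers.
So c_3 = g′′′(0)/3! = -69/8.

-69/8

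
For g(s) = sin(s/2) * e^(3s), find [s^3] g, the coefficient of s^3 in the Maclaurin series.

107/48

Take the Cauchy product of the two expansions.
g(0) = 0
g′(0) = 1/2
g′′(0) = 3
g′′′(0) = 107/8
So c_3 = g′′′(0)/3! = 107/48.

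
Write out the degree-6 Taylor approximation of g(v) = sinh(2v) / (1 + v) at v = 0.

Multiply the two series term by term and collect like powers.
[v^0] = 0;  [v^1] = 2;  [v^2] = -2;  [v^3] = 10/3;  [v^4] = -10/3;  [v^5] = 18/5;  [v^6] = -18/5.

-18*v^6/5 + 18*v^5/5 - 10*v^4/3 + 10*v^3/3 - 2*v^2 + 2*v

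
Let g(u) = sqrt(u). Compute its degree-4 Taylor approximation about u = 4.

-5*(u - 4)^4/16384 + (u - 4)^3/512 - (u - 4)^2/64 + (u - 4)/4 + 2

g(4) = 2
g′(4) = 1/4
g′′(4) = -1/32
g′′′(4) = 3/256
g^(4)(4) = -15/2048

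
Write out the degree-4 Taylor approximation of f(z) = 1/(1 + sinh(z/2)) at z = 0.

z^4/12 - 7*z^3/48 + z^2/4 - z/2 + 1

Compose series: expand the inner function first, then feed it into the outer expansion.
[z^0] = 1;  [z^1] = -1/2;  [z^2] = 1/4;  [z^3] = -7/48;  [z^4] = 1/12.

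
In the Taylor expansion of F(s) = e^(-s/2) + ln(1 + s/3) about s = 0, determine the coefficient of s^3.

-11/1296

Expand each term separately and add.
So c_3 = F′′′(0)/3! = -11/1296.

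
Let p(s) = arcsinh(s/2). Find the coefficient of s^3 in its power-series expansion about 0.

[s^0] = 0;  [s^1] = 1/2;  [s^2] = 0;  [s^3] = -1/48.

-1/48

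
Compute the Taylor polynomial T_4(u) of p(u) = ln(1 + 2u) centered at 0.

Use the known series and substitute for the argument.
p(0) = 0
p′(0) = 2
p′′(0) = -4
p′′′(0) = 16
p^(4)(0) = -96
Then c_k = p^(k)(0)/k! gives each Taylor coefficient.

-4*u^4 + 8*u^3/3 - 2*u^2 + 2*u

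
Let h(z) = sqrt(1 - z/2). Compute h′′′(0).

-3/64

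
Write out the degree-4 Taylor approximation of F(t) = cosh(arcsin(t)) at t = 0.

Plug the Maclaurin series of the inner function into that of the outer and collect terms.

5*t^4/24 + t^2/2 + 1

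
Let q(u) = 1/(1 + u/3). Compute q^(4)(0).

8/27

The coefficient of u^4 in the expansion is 1/81, so q^(4)(0) = 4! * (1/81) = 8/27.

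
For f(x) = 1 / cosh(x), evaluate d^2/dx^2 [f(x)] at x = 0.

-1

Divide the numerator series by the denominator series (power-series long division).
From the series, [x^2] f = -1/2; multiply by 2! = 2 to get -1.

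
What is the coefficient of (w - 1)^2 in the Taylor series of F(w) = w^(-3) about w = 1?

6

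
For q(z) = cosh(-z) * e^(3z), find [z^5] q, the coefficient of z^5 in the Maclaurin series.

Take the Cauchy product of the two expansions.

22/5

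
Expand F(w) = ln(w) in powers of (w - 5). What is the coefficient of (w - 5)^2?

-1/50

Compute the successive derivatives at the expansion point and divide by k!.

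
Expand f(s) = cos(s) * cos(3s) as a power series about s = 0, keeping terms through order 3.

Expand each factor separately, then convolve coefficients.
f(0) = 1
f′(0) = 0
f′′(0) = -10
f′′′(0) = 0
Then c_k = f^(k)(0)/k! gives each Taylor coefficient.

1 - 5*s^2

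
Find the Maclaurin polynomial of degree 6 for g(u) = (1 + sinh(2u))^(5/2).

161*u^6/48 + 145*u^5/24 + 75*u^4/8 + 35*u^3/6 + 15*u^2/2 + 5*u + 1

Plug the Maclaurin series of the inner function into that of the outer and collect terms.
[u^0] = 1;  [u^1] = 5;  [u^2] = 15/2;  [u^3] = 35/6;  [u^4] = 75/8;  [u^5] = 145/24;  [u^6] = 161/48.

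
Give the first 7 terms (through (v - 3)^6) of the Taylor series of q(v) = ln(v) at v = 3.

-(v - 3)^6/4374 + (v - 3)^5/1215 - (v - 3)^4/324 + (v - 3)^3/81 - (v - 3)^2/18 + (v - 3)/3 + ln(3)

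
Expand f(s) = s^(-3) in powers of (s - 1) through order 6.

28*(s - 1)^6 - 21*(s - 1)^5 + 15*(s - 1)^4 - 10*(s - 1)^3 + 6*(s - 1)^2 - 3*(s - 1) + 1

f(1) = 1
f′(1) = -3
f′′(1) = 12
f′′′(1) = -60
f^(4)(1) = 360
f^(5)(1) = -2520
f^(6)(1) = 20160
The Taylor polynomial is Σ f^(k)(1)/k! · (s - 1)^k.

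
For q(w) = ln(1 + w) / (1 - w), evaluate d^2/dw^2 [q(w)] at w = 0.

Write out both Maclaurin series and multiply, keeping only the needed powers.
The coefficient of w^2 in the expansion is 1/2, so q′′(0) = 2! * (1/2) = 1.

1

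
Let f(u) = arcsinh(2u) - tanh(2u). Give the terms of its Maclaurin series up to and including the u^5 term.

-28*u^5/15 + 4*u^3/3

Expand each term separately and add.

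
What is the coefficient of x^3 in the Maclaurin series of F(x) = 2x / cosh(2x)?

-4

Divide the numerator series by the denominator series (power-series long division).
F(0) = 0
F′(0) = 2
F′′(0) = 0
F′′′(0) = -24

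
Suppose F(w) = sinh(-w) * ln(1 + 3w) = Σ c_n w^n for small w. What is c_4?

-19/2

Write out both Maclaurin series and multiply, keeping only the needed powers.
F(0) = 0
F′(0) = 0
F′′(0) = -6
F′′′(0) = 27
F^(4)(0) = -228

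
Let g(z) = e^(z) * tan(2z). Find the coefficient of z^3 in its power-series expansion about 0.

Write out both Maclaurin series and multiply, keeping only the needed powers.
g(0) = 0
g′(0) = 2
g′′(0) = 4
g′′′(0) = 22
So c_3 = g′′′(0)/3! = 11/3.

11/3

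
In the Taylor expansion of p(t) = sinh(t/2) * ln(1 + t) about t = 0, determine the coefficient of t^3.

Write out both Maclaurin series and multiply, keeping only the needed powers.
p(0) = 0
p′(0) = 0
p′′(0) = 1
p′′′(0) = -3/2
So c_3 = p′′′(0)/3! = -1/4.

-1/4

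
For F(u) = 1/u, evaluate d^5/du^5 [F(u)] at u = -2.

-15/8

Compute the successive derivatives at the expansion point and divide by k!.
From the series, [(u + 2)^5] F = -1/64; multiply by 5! = 120 to get -15/8.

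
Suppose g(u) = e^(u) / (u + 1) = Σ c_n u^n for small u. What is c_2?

Use 1/(1 - r) = Σ r^k on the denominator, then take the Cauchy product.
g(0) = 1
g′(0) = 0
g′′(0) = 1
So c_2 = g′′(0)/2! = 1/2.

1/2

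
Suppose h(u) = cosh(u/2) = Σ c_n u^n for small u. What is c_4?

[u^0] = 1;  [u^1] = 0;  [u^2] = 1/8;  [u^3] = 0;  [u^4] = 1/384.
So c_4 = h^(4)(0)/4! = 1/384.

1/384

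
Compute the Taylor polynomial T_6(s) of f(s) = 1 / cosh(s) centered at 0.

-61*s^6/720 + 5*s^4/24 - s^2/2 + 1

Invert the denominator's series and multiply.
f(0) = 1
f′(0) = 0
f′′(0) = -1
f′′′(0) = 0
f^(4)(0) = 5
f^(5)(0) = 0
f^(6)(0) = -61
The Taylor polynomial is Σ f^(k)(0)/k! · s^k.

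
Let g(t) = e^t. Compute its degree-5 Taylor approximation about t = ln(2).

(t - ln(2))^5/60 + (t - ln(2))^4/12 + (t - ln(2))^3/3 + (t - ln(2))^2 + 2*(t - ln(2)) + 2

[(t - ln(2))^0] = 2;  [(t - ln(2))^1] = 2;  [(t - ln(2))^2] = 1;  [(t - ln(2))^3] = 1/3;  [(t - ln(2))^4] = 1/12;  [(t - ln(2))^5] = 1/60.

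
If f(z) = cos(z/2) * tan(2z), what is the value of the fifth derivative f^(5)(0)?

Write out both Maclaurin series and multiply, keeping only the needed powers.
From the series, [z^5] f = 3781/960; multiply by 5! = 120 to get 3781/8.

3781/8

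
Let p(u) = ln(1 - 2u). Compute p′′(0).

-4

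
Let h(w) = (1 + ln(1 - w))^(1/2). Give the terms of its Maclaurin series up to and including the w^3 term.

-17*w^3/48 - 3*w^2/8 - w/2 + 1

Let u equal the inner series; expand the outer function in u and truncate.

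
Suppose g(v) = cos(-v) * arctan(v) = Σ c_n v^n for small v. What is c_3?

-5/6

Expand each factor separately, then convolve coefficients.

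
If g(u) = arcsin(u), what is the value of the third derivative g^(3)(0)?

1

Apply the Taylor formula c_k = f^(k)(a)/k!.
The coefficient of u^3 in the expansion is 1/6, so g′′′(0) = 3! * (1/6) = 1.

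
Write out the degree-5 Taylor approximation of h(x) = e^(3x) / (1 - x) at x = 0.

Write out both Maclaurin series and multiply, keeping only the needed powers.

92*x^5/5 + 131*x^4/8 + 13*x^3 + 17*x^2/2 + 4*x + 1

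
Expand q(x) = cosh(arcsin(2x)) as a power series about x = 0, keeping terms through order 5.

Let u equal the inner series; expand the outer function in u and truncate.
q(0) = 1
q′(0) = 0
q′′(0) = 4
q′′′(0) = 0
q^(4)(0) = 80
q^(5)(0) = 0

10*x^4/3 + 2*x^2 + 1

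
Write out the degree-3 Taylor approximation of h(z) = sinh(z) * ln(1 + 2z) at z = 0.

-2*z^3 + 2*z^2

Expand each factor separately, then convolve coefficients.
h(0) = 0
h′(0) = 0
h′′(0) = 4
h′′′(0) = -12
Dividing each by k! gives the coefficients c_0, ..., c_3.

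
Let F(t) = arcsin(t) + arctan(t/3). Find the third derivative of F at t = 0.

Combine the two series term by term.
The coefficient of t^3 in the expansion is 25/162, so F′′′(0) = 3! * (25/162) = 25/27.

25/27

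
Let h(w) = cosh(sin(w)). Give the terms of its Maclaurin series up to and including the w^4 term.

-w^4/8 + w^2/2 + 1

Let u equal the inner series; expand the outer function in u and truncate.
[w^0] = 1;  [w^1] = 0;  [w^2] = 1/2;  [w^3] = 0;  [w^4] = -1/8.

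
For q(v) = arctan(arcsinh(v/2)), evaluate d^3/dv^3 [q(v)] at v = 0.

-3/8

Compose series: expand the inner function first, then feed it into the outer expansion.
From the series, [v^3] q = -1/16; multiply by 3! = 6 to get -3/8.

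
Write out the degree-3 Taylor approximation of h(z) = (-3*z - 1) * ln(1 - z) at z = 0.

Multiply each power in the prefactor through the base expansion.
[z^0] = 0;  [z^1] = 1;  [z^2] = 7/2;  [z^3] = 11/6.

11*z^3/6 + 7*z^2/2 + z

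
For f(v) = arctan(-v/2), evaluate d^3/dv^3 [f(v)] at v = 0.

1/4

The coefficient of v^3 in the expansion is 1/24, so f′′′(0) = 3! * (1/24) = 1/4.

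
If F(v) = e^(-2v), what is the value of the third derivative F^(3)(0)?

-8

The coefficient of v^3 in the expansion is -4/3, so F′′′(0) = 3! * (-4/3) = -8.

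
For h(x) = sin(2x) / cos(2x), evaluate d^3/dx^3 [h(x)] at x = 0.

16

Write the quotient as an unknown series and match coefficients against numerator = denominator · series.
From the series, [x^3] h = 8/3; multiply by 3! = 6 to get 16.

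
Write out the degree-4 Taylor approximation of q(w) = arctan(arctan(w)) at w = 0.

Compose series: expand the inner function first, then feed it into the outer expansion.
[w^0] = 0;  [w^1] = 1;  [w^2] = 0;  [w^3] = -2/3;  [w^4] = 0.

-2*w^3/3 + w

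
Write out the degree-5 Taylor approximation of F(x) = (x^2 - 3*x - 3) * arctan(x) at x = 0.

-14*x^5/15 + x^4 + 2*x^3 - 3*x^2 - 3*x

Distribute the polynomial across the series and collect like powers.
F(0) = 0
F′(0) = -3
F′′(0) = -6
F′′′(0) = 12
F^(4)(0) = 24
F^(5)(0) = -112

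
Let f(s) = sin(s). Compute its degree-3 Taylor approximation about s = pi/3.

-(s - pi/3)^3/12 - sqrt(3)*(s - pi/3)^2/4 + (s - pi/3)/2 + sqrt(3)/2

f(pi/3) = sqrt(3)/2
f′(pi/3) = 1/2
f′′(pi/3) = -sqrt(3)/2
f′′′(pi/3) = -1/2
The Taylor polynomial is Σ f^(k)(pi/3)/k! · (s - pi/3)^k.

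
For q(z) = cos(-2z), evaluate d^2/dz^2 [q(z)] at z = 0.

-4

The coefficient of z^2 in the expansion is -2, so q′′(0) = 2! * (-2) = -4.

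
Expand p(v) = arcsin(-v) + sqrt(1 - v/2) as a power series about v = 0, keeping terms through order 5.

-3107*v^5/40960 - 5*v^4/2048 - 67*v^3/384 - v^2/32 - 5*v/4 + 1

Combine the two series term by term.
p(0) = 1
p′(0) = -5/4
p′′(0) = -1/16
p′′′(0) = -67/64
p^(4)(0) = -15/256
p^(5)(0) = -9321/1024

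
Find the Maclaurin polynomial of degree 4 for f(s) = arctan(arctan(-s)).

Plug the Maclaurin series of the inner function into that of the outer and collect terms.
f(0) = 0
f′(0) = -1
f′′(0) = 0
f′′′(0) = 4
f^(4)(0) = 0
The Taylor polynomial is Σ f^(k)(0)/k! · s^k.

2*s^3/3 - s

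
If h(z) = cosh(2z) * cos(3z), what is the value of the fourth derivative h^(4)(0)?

-119

Multiply the two series term by term and collect like powers.
The coefficient of z^4 in the expansion is -119/24, so h^(4)(0) = 4! * (-119/24) = -119.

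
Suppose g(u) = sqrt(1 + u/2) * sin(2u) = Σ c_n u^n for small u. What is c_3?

-67/48

Write out both Maclaurin series and multiply, keeping only the needed powers.
[u^0] = 0;  [u^1] = 2;  [u^2] = 1/2;  [u^3] = -67/48.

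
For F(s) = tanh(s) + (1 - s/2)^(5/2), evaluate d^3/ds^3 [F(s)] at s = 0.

-143/64

Combine the two series term by term.
From the series, [s^3] F = -143/384; multiply by 3! = 6 to get -143/64.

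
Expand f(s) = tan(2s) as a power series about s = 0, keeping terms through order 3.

Differentiate repeatedly and evaluate at the center.
[s^0] = 0;  [s^1] = 2;  [s^2] = 0;  [s^3] = 8/3.

8*s^3/3 + 2*s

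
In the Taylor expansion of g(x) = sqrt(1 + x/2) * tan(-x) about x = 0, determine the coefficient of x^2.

-1/4

Write out both Maclaurin series and multiply, keeping only the needed powers.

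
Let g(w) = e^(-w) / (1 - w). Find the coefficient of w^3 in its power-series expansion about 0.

1/3

Take the Cauchy product of the two expansions.
g(0) = 1
g′(0) = 0
g′′(0) = 1
g′′′(0) = 2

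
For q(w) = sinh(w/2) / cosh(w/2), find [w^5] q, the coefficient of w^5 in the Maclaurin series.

Divide the numerator series by the denominator series (power-series long division).
So c_5 = q^(5)(0)/5! = 1/240.

1/240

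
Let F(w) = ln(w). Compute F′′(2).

The coefficient of (w - 2)^2 in the expansion is -1/8, so F′′(2) = 2! * (-1/8) = -1/4.

-1/4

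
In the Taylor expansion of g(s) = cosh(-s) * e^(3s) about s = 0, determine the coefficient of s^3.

6

Write out both Maclaurin series and multiply, keeping only the needed powers.
g(0) = 1
g′(0) = 3
g′′(0) = 10
g′′′(0) = 36
Dividing each by k! gives the coefficients c_0, ..., c_3.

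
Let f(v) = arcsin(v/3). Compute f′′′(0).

1/27

Differentiate repeatedly and evaluate at the center.
The coefficient of v^3 in the expansion is 1/162, so f′′′(0) = 3! * (1/162) = 1/27.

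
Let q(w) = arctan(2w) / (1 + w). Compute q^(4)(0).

Take the Cauchy product of the two expansions.
The coefficient of w^4 in the expansion is 2/3, so q^(4)(0) = 4! * (2/3) = 16.

16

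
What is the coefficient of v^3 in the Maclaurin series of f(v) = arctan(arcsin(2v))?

Plug the Maclaurin series of the inner function into that of the outer and collect terms.

-4/3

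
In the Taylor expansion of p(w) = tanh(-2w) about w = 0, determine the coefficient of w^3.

8/3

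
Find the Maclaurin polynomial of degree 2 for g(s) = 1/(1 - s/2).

s^2/4 + s/2 + 1

[s^0] = 1;  [s^1] = 1/2;  [s^2] = 1/4.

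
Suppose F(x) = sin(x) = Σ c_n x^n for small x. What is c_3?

F(0) = 0
F′(0) = 1
F′′(0) = 0
F′′′(0) = -1
So c_3 = F′′′(0)/3! = -1/6.

-1/6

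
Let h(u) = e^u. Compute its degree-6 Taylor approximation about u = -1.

(u + 1)^6*e^(-1)/720 + (u + 1)^5*e^(-1)/120 + (u + 1)^4*e^(-1)/24 + (u + 1)^3*e^(-1)/6 + (u + 1)^2*e^(-1)/2 + (u + 1)*e^(-1) + e^(-1)

h(-1) = e^(-1)
h′(-1) = e^(-1)
h′′(-1) = e^(-1)
h′′′(-1) = e^(-1)
h^(4)(-1) = e^(-1)
h^(5)(-1) = e^(-1)
h^(6)(-1) = e^(-1)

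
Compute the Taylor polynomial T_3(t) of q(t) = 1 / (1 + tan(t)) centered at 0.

-4*t^3/3 + t^2 - t + 1

Write 1/(1+u) = 1 - u + u^2 - u^3 + ... and substitute the series for u.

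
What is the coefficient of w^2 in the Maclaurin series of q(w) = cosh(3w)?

q(0) = 1
q′(0) = 0
q′′(0) = 9
So c_2 = q′′(0)/2! = 9/2.

9/2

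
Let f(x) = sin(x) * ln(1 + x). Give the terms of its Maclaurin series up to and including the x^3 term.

-x^3/2 + x^2

Write out both Maclaurin series and multiply, keeping only the needed powers.
f(0) = 0
f′(0) = 0
f′′(0) = 2
f′′′(0) = -3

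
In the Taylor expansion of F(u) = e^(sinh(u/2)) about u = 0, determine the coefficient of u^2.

1/8

Compose series: expand the inner function first, then feed it into the outer expansion.
F(0) = 1
F′(0) = 1/2
F′′(0) = 1/4
The Taylor polynomial is Σ F^(k)(0)/k! · u^k.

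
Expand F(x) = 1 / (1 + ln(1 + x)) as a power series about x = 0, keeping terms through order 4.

11*x^4/3 - 7*x^3/3 + 3*x^2/2 - x + 1

Use the geometric series for the reciprocal, then substitute.
F(0) = 1
F′(0) = -1
F′′(0) = 3
F′′′(0) = -14
F^(4)(0) = 88
Then c_k = F^(k)(0)/k! gives each Taylor coefficient.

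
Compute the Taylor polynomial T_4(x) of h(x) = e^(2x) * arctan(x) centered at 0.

Multiply the two series term by term and collect like powers.
h(0) = 0
h′(0) = 1
h′′(0) = 4
h′′′(0) = 10
h^(4)(0) = 16
Then c_k = h^(k)(0)/k! gives each Taylor coefficient.

2*x^4/3 + 5*x^3/3 + 2*x^2 + x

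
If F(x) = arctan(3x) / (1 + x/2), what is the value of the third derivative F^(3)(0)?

Multiply the two series term by term and collect like powers.
From the series, [x^3] F = -33/4; multiply by 3! = 6 to get -99/2.

-99/2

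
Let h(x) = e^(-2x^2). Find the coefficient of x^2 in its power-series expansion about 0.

Apply the Taylor formula c_k = f^(k)(a)/k!.
h(0) = 1
h′(0) = 0
h′′(0) = -4
Dividing each by k! gives the coefficients c_0, ..., c_2.

-2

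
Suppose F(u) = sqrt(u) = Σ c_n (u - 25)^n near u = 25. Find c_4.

-1/2000000

Differentiate repeatedly and evaluate at the center.
[(u - 25)^0] = 5;  [(u - 25)^1] = 1/10;  [(u - 25)^2] = -1/1000;  [(u - 25)^3] = 1/50000;  [(u - 25)^4] = -1/2000000.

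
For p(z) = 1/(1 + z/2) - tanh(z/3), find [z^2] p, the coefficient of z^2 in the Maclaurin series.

1/4

Add the two expansions coefficient-wise.
[z^0] = 1;  [z^1] = -5/6;  [z^2] = 1/4.
So c_2 = p′′(0)/2! = 1/4.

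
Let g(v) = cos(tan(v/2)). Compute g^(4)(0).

Let u equal the inner series; expand the outer function in u and truncate.
The coefficient of v^4 in the expansion is -7/384, so g^(4)(0) = 4! * (-7/384) = -7/16.

-7/16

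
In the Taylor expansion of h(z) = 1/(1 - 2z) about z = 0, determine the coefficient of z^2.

4

Compute the successive derivatives at the expansion point and divide by k!.
[z^0] = 1;  [z^1] = 2;  [z^2] = 4.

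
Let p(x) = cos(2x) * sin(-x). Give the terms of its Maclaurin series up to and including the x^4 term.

Take the Cauchy product of the two expansions.
p(0) = 0
p′(0) = -1
p′′(0) = 0
p′′′(0) = 13
p^(4)(0) = 0
Then c_k = p^(k)(0)/k! gives each Taylor coefficient.

13*x^3/6 - x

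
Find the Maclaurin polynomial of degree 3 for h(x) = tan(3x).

9*x^3 + 3*x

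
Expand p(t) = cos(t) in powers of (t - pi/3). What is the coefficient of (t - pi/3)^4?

p(pi/3) = 1/2
p′(pi/3) = -sqrt(3)/2
p′′(pi/3) = -1/2
p′′′(pi/3) = sqrt(3)/2
p^(4)(pi/3) = 1/2
So c_4 = p^(4)(pi/3)/4! = 1/48.

1/48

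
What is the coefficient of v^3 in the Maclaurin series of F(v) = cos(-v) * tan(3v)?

Write out both Maclaurin series and multiply, keeping only the needed powers.
So c_3 = F′′′(0)/3! = 15/2.

15/2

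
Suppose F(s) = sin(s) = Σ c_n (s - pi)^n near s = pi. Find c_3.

F(pi) = 0
F′(pi) = -1
F′′(pi) = 0
F′′′(pi) = 1
Dividing each by k! gives the coefficients c_0, ..., c_3.

1/6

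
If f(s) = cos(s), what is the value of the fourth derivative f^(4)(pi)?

Differentiate repeatedly and evaluate at the center.
From the series, [(s - pi)^4] f = -1/24; multiply by 4! = 24 to get -1.

-1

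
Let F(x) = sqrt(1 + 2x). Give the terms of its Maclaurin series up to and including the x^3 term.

x^3/2 - x^2/2 + x + 1

F(0) = 1
F′(0) = 1
F′′(0) = -1
F′′′(0) = 3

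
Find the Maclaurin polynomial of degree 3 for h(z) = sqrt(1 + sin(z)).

Compose series: expand the inner function first, then feed it into the outer expansion.
h(0) = 1
h′(0) = 1/2
h′′(0) = -1/4
h′′′(0) = -1/8

-z^3/48 - z^2/8 + z/2 + 1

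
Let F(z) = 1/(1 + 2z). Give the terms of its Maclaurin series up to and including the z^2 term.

4*z^2 - 2*z + 1

Differentiate repeatedly and evaluate at the center.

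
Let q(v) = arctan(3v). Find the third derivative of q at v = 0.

The coefficient of v^3 in the expansion is -9, so q′′′(0) = 3! * (-9) = -54.

-54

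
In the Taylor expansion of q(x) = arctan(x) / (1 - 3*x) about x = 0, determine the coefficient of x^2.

3

Use 1/(1 - r) = Σ r^k on the denominator, then take the Cauchy product.
[x^0] = 0;  [x^1] = 1;  [x^2] = 3.
So c_2 = q′′(0)/2! = 3.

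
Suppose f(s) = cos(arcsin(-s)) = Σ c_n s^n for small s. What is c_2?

-1/2

Compose series: expand the inner function first, then feed it into the outer expansion.
f(0) = 1
f′(0) = 0
f′′(0) = -1
Then c_k = f^(k)(0)/k! gives each Taylor coefficient.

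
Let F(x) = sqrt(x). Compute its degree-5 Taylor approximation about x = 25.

Use the known series and substitute for the argument.
F(25) = 5
F′(25) = 1/10
F′′(25) = -1/500
F′′′(25) = 3/25000
F^(4)(25) = -3/250000
F^(5)(25) = 21/12500000
Dividing each by k! gives the coefficients c_0, ..., c_5.

7*(x - 25)^5/500000000 - (x - 25)^4/2000000 + (x - 25)^3/50000 - (x - 25)^2/1000 + (x - 25)/10 + 5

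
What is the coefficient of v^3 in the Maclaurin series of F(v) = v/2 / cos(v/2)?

Write the quotient as an unknown series and match coefficients against numerator = denominator · series.
F(0) = 0
F′(0) = 1/2
F′′(0) = 0
F′′′(0) = 3/8
So c_3 = F′′′(0)/3! = 1/16.

1/16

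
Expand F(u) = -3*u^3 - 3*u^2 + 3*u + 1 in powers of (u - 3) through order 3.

-3*(u - 3)^3 - 30*(u - 3)^2 - 96*(u - 3) - 98

Use the known series and substitute for the argument.
F(3) = -98
F′(3) = -96
F′′(3) = -60
F′′′(3) = -18
Dividing each by k! gives the coefficients c_0, ..., c_3.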